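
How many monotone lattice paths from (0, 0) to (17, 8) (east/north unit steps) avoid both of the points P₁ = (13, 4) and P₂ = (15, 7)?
Number of paths = 474743

Inclusion–exclusion. Total paths: C(25, 17) = 1081575. Through P₁: C(17, 13)·C(8, 4) = 166600. Through P₂: C(22, 15)·C(3, 2) = 511632. Since P₁ is strictly southwest of P₂, a monotone path through both must visit P₁ then P₂; paths through both = C(17, 13)·C(5, 2)·C(3, 2) = 71400. Avoid both = 1081575 − 166600 − 511632 + 71400 = 474743.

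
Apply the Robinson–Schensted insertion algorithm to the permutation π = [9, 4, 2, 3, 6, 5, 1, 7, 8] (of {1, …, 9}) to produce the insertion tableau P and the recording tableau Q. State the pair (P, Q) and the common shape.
P = [1, 3, 5, 7, 8] / [2, 6] / [4] / [9];  Q = [1, 4, 5, 8, 9] / [2, 6] / [3] / [7];  common shape = (5, 2, 1, 1)

Row-insert the values π_1, π_2, … into P one at a time, bumping the leftmost entry strictly greater than the inserted value down to the next row. The recording tableau Q records, in position (i, j), the step at which that cell was added to P.
  Insert 9 (step 1): P = [9];  Q = [1]
  Insert 4 (step 2): P = [4] / [9];  Q = [1] / [2]
  Insert 2 (step 3): P = [2] / [4] / [9];  Q = [1] / [2] / [3]
  Insert 3 (step 4): P = [2, 3] / [4] / [9];  Q = [1, 4] / [2] / [3]
  Insert 6 (step 5): P = [2, 3, 6] / [4] / [9];  Q = [1, 4, 5] / [2] / [3]
  Insert 5 (step 6): P = [2, 3, 5] / [4, 6] / [9];  Q = [1, 4, 5] / [2, 6] / [3]
  Insert 1 (step 7): P = [1, 3, 5] / [2, 6] / [4] / [9];  Q = [1, 4, 5] / [2, 6] / [3] / [7]
  Insert 7 (step 8): P = [1, 3, 5, 7] / [2, 6] / [4] / [9];  Q = [1, 4, 5, 8] / [2, 6] / [3] / [7]
  Insert 8 (step 9): P = [1, 3, 5, 7, 8] / [2, 6] / [4] / [9];  Q = [1, 4, 5, 8, 9] / [2, 6] / [3] / [7]
Final shape: (5, 2, 1, 1).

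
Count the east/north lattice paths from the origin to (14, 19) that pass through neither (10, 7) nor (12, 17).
Number of paths = 479739638

Inclusion–exclusion. Total paths: C(33, 14) = 818809200. Through P₁: C(17, 10)·C(16, 4) = 35395360. Through P₂: C(29, 12)·C(4, 2) = 311375610. Since P₁ is strictly southwest of P₂, a monotone path through both must visit P₁ then P₂; paths through both = C(17, 10)·C(12, 2)·C(4, 2) = 7701408. Avoid both = 818809200 − 35395360 − 311375610 + 7701408 = 479739638.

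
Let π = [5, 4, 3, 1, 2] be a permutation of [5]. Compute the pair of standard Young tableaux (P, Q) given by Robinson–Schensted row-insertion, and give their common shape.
P = [1, 2] / [3] / [4] / [5];  Q = [1, 5] / [2] / [3] / [4];  common shape = (2, 1, 1, 1)

Row-insert the values π_1, π_2, … into P one at a time, bumping the leftmost entry strictly greater than the inserted value down to the next row. The recording tableau Q records, in position (i, j), the step at which that cell was added to P.
  Insert 5 (step 1): P = [5];  Q = [1]
  Insert 4 (step 2): P = [4] / [5];  Q = [1] / [2]
  Insert 3 (step 3): P = [3] / [4] / [5];  Q = [1] / [2] / [3]
  Insert 1 (step 4): P = [1] / [3] / [4] / [5];  Q = [1] / [2] / [3] / [4]
  Insert 2 (step 5): P = [1, 2] / [3] / [4] / [5];  Q = [1, 5] / [2] / [3] / [4]
Final shape: (2, 1, 1, 1).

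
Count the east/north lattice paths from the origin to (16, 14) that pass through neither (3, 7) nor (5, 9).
Number of paths = 130520499

Inclusion–exclusion. Total paths: C(30, 16) = 145422675. Through P₁: C(10, 3)·C(20, 13) = 9302400. Through P₂: C(14, 5)·C(16, 11) = 8744736. Since P₁ is strictly southwest of P₂, a monotone path through both must visit P₁ then P₂; paths through both = C(10, 3)·C(4, 2)·C(16, 11) = 3144960. Avoid both = 145422675 − 9302400 − 8744736 + 3144960 = 130520499.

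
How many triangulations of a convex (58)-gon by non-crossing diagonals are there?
C_56 = 6852456927844873497549658464312

These polygon triangulations are counted by the Catalan number C_n = (1/(n + 1)) · C(2n, n). For n = 56: C_56 = (1/57) · C(112, 56) = 390590044887157789360330532465784/57 = 6852456927844873497549658464312.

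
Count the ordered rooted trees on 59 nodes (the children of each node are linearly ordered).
C_58 = 104088460289122304033498318812080

These ordered rooted trees are counted by the Catalan number C_n = (1/(n + 1)) · C(2n, n). For n = 58: C_58 = (1/59) · C(116, 58) = 6141219157058215937976400809912720/59 = 104088460289122304033498318812080.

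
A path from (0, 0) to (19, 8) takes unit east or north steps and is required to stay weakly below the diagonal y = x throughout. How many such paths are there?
Number of paths = 1332045

By the reflection principle (André's argument), the number of monotone paths to (19, 8) with n ≤ m that never go above y = x is C(27, 19) − C(27, 20) = 2220075 − 888030 = 1332045.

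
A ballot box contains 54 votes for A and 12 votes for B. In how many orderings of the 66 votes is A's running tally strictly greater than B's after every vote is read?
Strict-lead orderings = 3132741488240

Total orderings of the 66 votes with 54 for A: C(66, 54) = 4922879481520. By the Bertrand ballot formula (Cycle Lemma / reflection principle), the number of orderings in which A is strictly ahead of B throughout is (p − q)/(p + q) · C(p + q, p) = (54 − 12)/(54 + 12) · 4922879481520 = 3132741488240.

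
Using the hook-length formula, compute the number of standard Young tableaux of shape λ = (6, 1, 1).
# SYT of shape (6, 1, 1) = 21

Hook-length formula: f^λ = n! / Π hook(c), product over all cells c of the Young diagram. For λ = (6, 1, 1), n = 8 boxes. Hook lengths by row (left-to-right, top-to-bottom): [8, 5, 4, 3, 2, 1]; [2]; [1]. Product of hooks = 1920. So f^λ = 8! / 1920 = 40320 / 1920 = 21.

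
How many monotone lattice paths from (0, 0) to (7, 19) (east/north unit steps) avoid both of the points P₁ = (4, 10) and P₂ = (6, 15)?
Number of paths = 271365

Inclusion–exclusion. Total paths: C(26, 7) = 657800. Through P₁: C(14, 4)·C(12, 3) = 220220. Through P₂: C(21, 6)·C(5, 1) = 271320. Since P₁ is strictly southwest of P₂, a monotone path through both must visit P₁ then P₂; paths through both = C(14, 4)·C(7, 2)·C(5, 1) = 105105. Avoid both = 657800 − 220220 − 271320 + 105105 = 271365.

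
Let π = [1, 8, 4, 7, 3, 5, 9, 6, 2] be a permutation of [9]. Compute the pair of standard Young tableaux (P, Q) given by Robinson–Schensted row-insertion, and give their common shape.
P = [1, 2, 5, 6] / [3, 7, 9] / [4] / [8];  Q = [1, 2, 4, 7] / [3, 6, 8] / [5] / [9];  common shape = (4, 3, 1, 1)

Row-insert the values π_1, π_2, … into P one at a time, bumping the leftmost entry strictly greater than the inserted value down to the next row. The recording tableau Q records, in position (i, j), the step at which that cell was added to P.
  Insert 1 (step 1): P = [1];  Q = [1]
  Insert 8 (step 2): P = [1, 8];  Q = [1, 2]
  Insert 4 (step 3): P = [1, 4] / [8];  Q = [1, 2] / [3]
  Insert 7 (step 4): P = [1, 4, 7] / [8];  Q = [1, 2, 4] / [3]
  Insert 3 (step 5): P = [1, 3, 7] / [4] / [8];  Q = [1, 2, 4] / [3] / [5]
  Insert 5 (step 6): P = [1, 3, 5] / [4, 7] / [8];  Q = [1, 2, 4] / [3, 6] / [5]
  Insert 9 (step 7): P = [1, 3, 5, 9] / [4, 7] / [8];  Q = [1, 2, 4, 7] / [3, 6] / [5]
  Insert 6 (step 8): P = [1, 3, 5, 6] / [4, 7, 9] / [8];  Q = [1, 2, 4, 7] / [3, 6, 8] / [5]
  Insert 2 (step 9): P = [1, 2, 5, 6] / [3, 7, 9] / [4] / [8];  Q = [1, 2, 4, 7] / [3, 6, 8] / [5] / [9]
Final shape: (4, 3, 1, 1).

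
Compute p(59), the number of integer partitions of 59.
p(59) = 831820

Compute p(n) via the recurrence p(n, m) = p(n, m−1) + p(n−m, m), where p(n, m) counts partitions of n with all parts ≤ m and p(n) = p(n, n). The base cases are p(0, m) = 1 and p(n, 0) = 0 for n > 0. Filling the table yields p(59) = 831820. (Euler's pentagonal recurrence is an alternative.)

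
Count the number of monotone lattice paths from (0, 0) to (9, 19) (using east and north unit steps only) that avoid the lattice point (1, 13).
Number of paths = 6864858

Total paths from (0, 0) to (9, 19): C(28, 9) = 6906900. Paths through (1, 13): (paths (0, 0) → (1, 13)) × (paths (1, 13) → (9, 19)) = C(14, 1) · C(14, 8) = 14 · 3003 = 42042. Avoidance count = 6906900 − 42042 = 6864858.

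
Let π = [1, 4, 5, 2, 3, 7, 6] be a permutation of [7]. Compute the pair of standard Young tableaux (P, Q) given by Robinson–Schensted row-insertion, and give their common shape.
P = [1, 2, 3, 6] / [4, 5, 7];  Q = [1, 2, 3, 6] / [4, 5, 7];  common shape = (4, 3)

Row-insert the values π_1, π_2, … into P one at a time, bumping the leftmost entry strictly greater than the inserted value down to the next row. The recording tableau Q records, in position (i, j), the step at which that cell was added to P.
  Insert 1 (step 1): P = [1];  Q = [1]
  Insert 4 (step 2): P = [1, 4];  Q = [1, 2]
  Insert 5 (step 3): P = [1, 4, 5];  Q = [1, 2, 3]
  Insert 2 (step 4): P = [1, 2, 5] / [4];  Q = [1, 2, 3] / [4]
  Insert 3 (step 5): P = [1, 2, 3] / [4, 5];  Q = [1, 2, 3] / [4, 5]
  Insert 7 (step 6): P = [1, 2, 3, 7] / [4, 5];  Q = [1, 2, 3, 6] / [4, 5]
  Insert 6 (step 7): P = [1, 2, 3, 6] / [4, 5, 7];  Q = [1, 2, 3, 6] / [4, 5, 7]
Final shape: (4, 3).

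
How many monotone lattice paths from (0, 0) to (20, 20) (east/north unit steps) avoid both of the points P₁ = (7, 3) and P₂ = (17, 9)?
Number of paths = 122687800060

Inclusion–exclusion. Total paths: C(40, 20) = 137846528820. Through P₁: C(10, 7)·C(30, 13) = 14371182000. Through P₂: C(26, 17)·C(14, 3) = 1137336200. Since P₁ is strictly southwest of P₂, a monotone path through both must visit P₁ then P₂; paths through both = C(10, 7)·C(16, 10)·C(14, 3) = 349789440. Avoid both = 137846528820 − 14371182000 − 1137336200 + 349789440 = 122687800060.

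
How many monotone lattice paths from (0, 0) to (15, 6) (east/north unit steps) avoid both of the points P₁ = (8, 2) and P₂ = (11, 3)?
Number of paths = 32974

Inclusion–exclusion. Total paths: C(21, 15) = 54264. Through P₁: C(10, 8)·C(11, 7) = 14850. Through P₂: C(14, 11)·C(7, 4) = 12740. Since P₁ is strictly southwest of P₂, a monotone path through both must visit P₁ then P₂; paths through both = C(10, 8)·C(4, 3)·C(7, 4) = 6300. Avoid both = 54264 − 14850 − 12740 + 6300 = 32974.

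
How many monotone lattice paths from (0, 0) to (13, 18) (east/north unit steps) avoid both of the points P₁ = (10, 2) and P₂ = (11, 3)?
Number of paths = 206157569

Inclusion–exclusion. Total paths: C(31, 13) = 206253075. Through P₁: C(12, 10)·C(19, 3) = 63954. Through P₂: C(14, 11)·C(17, 2) = 49504. Since P₁ is strictly southwest of P₂, a monotone path through both must visit P₁ then P₂; paths through both = C(12, 10)·C(2, 1)·C(17, 2) = 17952. Avoid both = 206253075 − 63954 − 49504 + 17952 = 206157569.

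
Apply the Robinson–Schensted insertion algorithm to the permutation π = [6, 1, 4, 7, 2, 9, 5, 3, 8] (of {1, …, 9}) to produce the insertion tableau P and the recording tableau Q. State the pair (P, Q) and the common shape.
P = [1, 2, 3, 8] / [4, 5, 9] / [6, 7];  Q = [1, 3, 4, 6] / [2, 7, 9] / [5, 8];  common shape = (4, 3, 2)

Row-insert the values π_1, π_2, … into P one at a time, bumping the leftmost entry strictly greater than the inserted value down to the next row. The recording tableau Q records, in position (i, j), the step at which that cell was added to P.
  Insert 6 (step 1): P = [6];  Q = [1]
  Insert 1 (step 2): P = [1] / [6];  Q = [1] / [2]
  Insert 4 (step 3): P = [1, 4] / [6];  Q = [1, 3] / [2]
  Insert 7 (step 4): P = [1, 4, 7] / [6];  Q = [1, 3, 4] / [2]
  Insert 2 (step 5): P = [1, 2, 7] / [4] / [6];  Q = [1, 3, 4] / [2] / [5]
  Insert 9 (step 6): P = [1, 2, 7, 9] / [4] / [6];  Q = [1, 3, 4, 6] / [2] / [5]
  Insert 5 (step 7): P = [1, 2, 5, 9] / [4, 7] / [6];  Q = [1, 3, 4, 6] / [2, 7] / [5]
  Insert 3 (step 8): P = [1, 2, 3, 9] / [4, 5] / [6, 7];  Q = [1, 3, 4, 6] / [2, 7] / [5, 8]
  Insert 8 (step 9): P = [1, 2, 3, 8] / [4, 5, 9] / [6, 7];  Q = [1, 3, 4, 6] / [2, 7, 9] / [5, 8]
Final shape: (4, 3, 2).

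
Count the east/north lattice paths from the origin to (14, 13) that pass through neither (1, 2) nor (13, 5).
Number of paths = 12505041

Inclusion–exclusion. Total paths: C(27, 14) = 20058300. Through P₁: C(3, 1)·C(24, 13) = 7488432. Through P₂: C(18, 13)·C(9, 1) = 77112. Since P₁ is strictly southwest of P₂, a monotone path through both must visit P₁ then P₂; paths through both = C(3, 1)·C(15, 12)·C(9, 1) = 12285. Avoid both = 20058300 − 7488432 − 77112 + 12285 = 12505041.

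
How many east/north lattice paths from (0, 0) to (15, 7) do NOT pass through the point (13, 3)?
Number of paths = 162144

Total paths from (0, 0) to (15, 7): C(22, 15) = 170544. Paths through (13, 3): (paths (0, 0) → (13, 3)) × (paths (13, 3) → (15, 7)) = C(16, 13) · C(6, 2) = 560 · 15 = 8400. Avoidance count = 170544 − 8400 = 162144.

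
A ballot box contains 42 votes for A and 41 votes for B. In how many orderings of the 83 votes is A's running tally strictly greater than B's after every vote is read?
Strict-lead orderings = 10113918591637898134020

Total orderings of the 83 votes with 42 for A: C(83, 42) = 839455243105945545123660. By the Bertrand ballot formula (Cycle Lemma / reflection principle), the number of orderings in which A is strictly ahead of B throughout is (p − q)/(p + q) · C(p + q, p) = (42 − 41)/(42 + 41) · 839455243105945545123660 = 10113918591637898134020.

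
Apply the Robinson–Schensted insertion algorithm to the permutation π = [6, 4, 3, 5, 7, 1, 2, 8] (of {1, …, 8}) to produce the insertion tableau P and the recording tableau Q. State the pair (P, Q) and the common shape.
P = [1, 2, 7, 8] / [3, 5] / [4] / [6];  Q = [1, 4, 5, 8] / [2, 7] / [3] / [6];  common shape = (4, 2, 1, 1)

Row-insert the values π_1, π_2, … into P one at a time, bumping the leftmost entry strictly greater than the inserted value down to the next row. The recording tableau Q records, in position (i, j), the step at which that cell was added to P.
  Insert 6 (step 1): P = [6];  Q = [1]
  Insert 4 (step 2): P = [4] / [6];  Q = [1] / [2]
  Insert 3 (step 3): P = [3] / [4] / [6];  Q = [1] / [2] / [3]
  Insert 5 (step 4): P = [3, 5] / [4] / [6];  Q = [1, 4] / [2] / [3]
  Insert 7 (step 5): P = [3, 5, 7] / [4] / [6];  Q = [1, 4, 5] / [2] / [3]
  Insert 1 (step 6): P = [1, 5, 7] / [3] / [4] / [6];  Q = [1, 4, 5] / [2] / [3] / [6]
  Insert 2 (step 7): P = [1, 2, 7] / [3, 5] / [4] / [6];  Q = [1, 4, 5] / [2, 7] / [3] / [6]
  Insert 8 (step 8): P = [1, 2, 7, 8] / [3, 5] / [4] / [6];  Q = [1, 4, 5, 8] / [2, 7] / [3] / [6]
Final shape: (4, 2, 1, 1).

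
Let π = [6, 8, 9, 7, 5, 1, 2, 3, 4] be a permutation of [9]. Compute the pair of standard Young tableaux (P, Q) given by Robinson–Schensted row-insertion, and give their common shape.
P = [1, 2, 3, 4] / [5, 7, 9] / [6] / [8];  Q = [1, 2, 3, 9] / [4, 7, 8] / [5] / [6];  common shape = (4, 3, 1, 1)

Row-insert the values π_1, π_2, … into P one at a time, bumping the leftmost entry strictly greater than the inserted value down to the next row. The recording tableau Q records, in position (i, j), the step at which that cell was added to P.
  Insert 6 (step 1): P = [6];  Q = [1]
  Insert 8 (step 2): P = [6, 8];  Q = [1, 2]
  Insert 9 (step 3): P = [6, 8, 9];  Q = [1, 2, 3]
  Insert 7 (step 4): P = [6, 7, 9] / [8];  Q = [1, 2, 3] / [4]
  Insert 5 (step 5): P = [5, 7, 9] / [6] / [8];  Q = [1, 2, 3] / [4] / [5]
  Insert 1 (step 6): P = [1, 7, 9] / [5] / [6] / [8];  Q = [1, 2, 3] / [4] / [5] / [6]
  Insert 2 (step 7): P = [1, 2, 9] / [5, 7] / [6] / [8];  Q = [1, 2, 3] / [4, 7] / [5] / [6]
  Insert 3 (step 8): P = [1, 2, 3] / [5, 7, 9] / [6] / [8];  Q = [1, 2, 3] / [4, 7, 8] / [5] / [6]
  Insert 4 (step 9): P = [1, 2, 3, 4] / [5, 7, 9] / [6] / [8];  Q = [1, 2, 3, 9] / [4, 7, 8] / [5] / [6]
Final shape: (4, 3, 1, 1).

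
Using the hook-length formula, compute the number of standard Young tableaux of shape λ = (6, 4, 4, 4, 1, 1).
# SYT of shape (6, 4, 4, 4, 1, 1) = 56686500

Hook-length formula: f^λ = n! / Π hook(c), product over all cells c of the Young diagram. For λ = (6, 4, 4, 4, 1, 1), n = 20 boxes. Hook lengths by row (left-to-right, top-to-bottom): [11, 8, 7, 6, 2, 1]; [8, 5, 4, 3]; [7, 4, 3, 2]; [6, 3, 2, 1]; [2]; [1]. Product of hooks = 42918543360. So f^λ = 20! / 42918543360 = 2432902008176640000 / 42918543360 = 56686500.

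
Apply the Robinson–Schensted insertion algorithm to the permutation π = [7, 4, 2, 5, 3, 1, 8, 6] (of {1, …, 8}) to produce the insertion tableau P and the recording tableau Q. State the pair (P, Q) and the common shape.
P = [1, 3, 6] / [2, 5, 8] / [4] / [7];  Q = [1, 4, 7] / [2, 5, 8] / [3] / [6];  common shape = (3, 3, 1, 1)

Row-insert the values π_1, π_2, … into P one at a time, bumping the leftmost entry strictly greater than the inserted value down to the next row. The recording tableau Q records, in position (i, j), the step at which that cell was added to P.
  Insert 7 (step 1): P = [7];  Q = [1]
  Insert 4 (step 2): P = [4] / [7];  Q = [1] / [2]
  Insert 2 (step 3): P = [2] / [4] / [7];  Q = [1] / [2] / [3]
  Insert 5 (step 4): P = [2, 5] / [4] / [7];  Q = [1, 4] / [2] / [3]
  Insert 3 (step 5): P = [2, 3] / [4, 5] / [7];  Q = [1, 4] / [2, 5] / [3]
  Insert 1 (step 6): P = [1, 3] / [2, 5] / [4] / [7];  Q = [1, 4] / [2, 5] / [3] / [6]
  Insert 8 (step 7): P = [1, 3, 8] / [2, 5] / [4] / [7];  Q = [1, 4, 7] / [2, 5] / [3] / [6]
  Insert 6 (step 8): P = [1, 3, 6] / [2, 5, 8] / [4] / [7];  Q = [1, 4, 7] / [2, 5, 8] / [3] / [6]
Final shape: (3, 3, 1, 1).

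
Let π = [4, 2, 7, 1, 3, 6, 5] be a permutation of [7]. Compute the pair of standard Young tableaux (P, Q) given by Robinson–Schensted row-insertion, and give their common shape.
P = [1, 3, 5] / [2, 6] / [4, 7];  Q = [1, 3, 6] / [2, 5] / [4, 7];  common shape = (3, 2, 2)

Row-insert the values π_1, π_2, … into P one at a time, bumping the leftmost entry strictly greater than the inserted value down to the next row. The recording tableau Q records, in position (i, j), the step at which that cell was added to P.
  Insert 4 (step 1): P = [4];  Q = [1]
  Insert 2 (step 2): P = [2] / [4];  Q = [1] / [2]
  Insert 7 (step 3): P = [2, 7] / [4];  Q = [1, 3] / [2]
  Insert 1 (step 4): P = [1, 7] / [2] / [4];  Q = [1, 3] / [2] / [4]
  Insert 3 (step 5): P = [1, 3] / [2, 7] / [4];  Q = [1, 3] / [2, 5] / [4]
  Insert 6 (step 6): P = [1, 3, 6] / [2, 7] / [4];  Q = [1, 3, 6] / [2, 5] / [4]
  Insert 5 (step 7): P = [1, 3, 5] / [2, 6] / [4, 7];  Q = [1, 3, 6] / [2, 5] / [4, 7]
Final shape: (3, 2, 2).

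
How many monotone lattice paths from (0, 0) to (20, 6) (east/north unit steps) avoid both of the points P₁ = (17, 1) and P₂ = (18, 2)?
Number of paths = 226912

Inclusion–exclusion. Total paths: C(26, 20) = 230230. Through P₁: C(18, 17)·C(8, 3) = 1008. Through P₂: C(20, 18)·C(6, 2) = 2850. Since P₁ is strictly southwest of P₂, a monotone path through both must visit P₁ then P₂; paths through both = C(18, 17)·C(2, 1)·C(6, 2) = 540. Avoid both = 230230 − 1008 − 2850 + 540 = 226912.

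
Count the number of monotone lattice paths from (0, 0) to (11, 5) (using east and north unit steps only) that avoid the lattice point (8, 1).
Number of paths = 4053

Total paths from (0, 0) to (11, 5): C(16, 11) = 4368. Paths through (8, 1): (paths (0, 0) → (8, 1)) × (paths (8, 1) → (11, 5)) = C(9, 8) · C(7, 3) = 9 · 35 = 315. Avoidance count = 4368 − 315 = 4053.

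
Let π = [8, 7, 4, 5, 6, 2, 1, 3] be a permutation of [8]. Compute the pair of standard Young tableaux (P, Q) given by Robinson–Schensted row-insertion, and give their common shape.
P = [1, 3, 6] / [2, 5] / [4] / [7] / [8];  Q = [1, 4, 5] / [2, 8] / [3] / [6] / [7];  common shape = (3, 2, 1, 1, 1)

Row-insert the values π_1, π_2, … into P one at a time, bumping the leftmost entry strictly greater than the inserted value down to the next row. The recording tableau Q records, in position (i, j), the step at which that cell was added to P.
  Insert 8 (step 1): P = [8];  Q = [1]
  Insert 7 (step 2): P = [7] / [8];  Q = [1] / [2]
  Insert 4 (step 3): P = [4] / [7] / [8];  Q = [1] / [2] / [3]
  Insert 5 (step 4): P = [4, 5] / [7] / [8];  Q = [1, 4] / [2] / [3]
  Insert 6 (step 5): P = [4, 5, 6] / [7] / [8];  Q = [1, 4, 5] / [2] / [3]
  Insert 2 (step 6): P = [2, 5, 6] / [4] / [7] / [8];  Q = [1, 4, 5] / [2] / [3] / [6]
  Insert 1 (step 7): P = [1, 5, 6] / [2] / [4] / [7] / [8];  Q = [1, 4, 5] / [2] / [3] / [6] / [7]
  Insert 3 (step 8): P = [1, 3, 6] / [2, 5] / [4] / [7] / [8];  Q = [1, 4, 5] / [2, 8] / [3] / [6] / [7]
Final shape: (3, 2, 1, 1, 1).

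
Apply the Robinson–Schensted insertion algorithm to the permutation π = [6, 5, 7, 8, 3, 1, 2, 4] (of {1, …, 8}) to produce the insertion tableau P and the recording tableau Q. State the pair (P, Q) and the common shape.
P = [1, 2, 4] / [3, 7, 8] / [5] / [6];  Q = [1, 3, 4] / [2, 7, 8] / [5] / [6];  common shape = (3, 3, 1, 1)

Row-insert the values π_1, π_2, … into P one at a time, bumping the leftmost entry strictly greater than the inserted value down to the next row. The recording tableau Q records, in position (i, j), the step at which that cell was added to P.
  Insert 6 (step 1): P = [6];  Q = [1]
  Insert 5 (step 2): P = [5] / [6];  Q = [1] / [2]
  Insert 7 (step 3): P = [5, 7] / [6];  Q = [1, 3] / [2]
  Insert 8 (step 4): P = [5, 7, 8] / [6];  Q = [1, 3, 4] / [2]
  Insert 3 (step 5): P = [3, 7, 8] / [5] / [6];  Q = [1, 3, 4] / [2] / [5]
  Insert 1 (step 6): P = [1, 7, 8] / [3] / [5] / [6];  Q = [1, 3, 4] / [2] / [5] / [6]
  Insert 2 (step 7): P = [1, 2, 8] / [3, 7] / [5] / [6];  Q = [1, 3, 4] / [2, 7] / [5] / [6]
  Insert 4 (step 8): P = [1, 2, 4] / [3, 7, 8] / [5] / [6];  Q = [1, 3, 4] / [2, 7, 8] / [5] / [6]
Final shape: (3, 3, 1, 1).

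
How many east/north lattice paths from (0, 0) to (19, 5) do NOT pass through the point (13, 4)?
Number of paths = 25844

Total paths from (0, 0) to (19, 5): C(24, 19) = 42504. Paths through (13, 4): (paths (0, 0) → (13, 4)) × (paths (13, 4) → (19, 5)) = C(17, 13) · C(7, 6) = 2380 · 7 = 16660. Avoidance count = 42504 − 16660 = 25844.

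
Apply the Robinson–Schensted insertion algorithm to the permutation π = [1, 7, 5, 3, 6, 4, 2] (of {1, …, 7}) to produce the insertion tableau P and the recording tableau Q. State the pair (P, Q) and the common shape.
P = [1, 2, 4] / [3, 6] / [5] / [7];  Q = [1, 2, 5] / [3, 6] / [4] / [7];  common shape = (3, 2, 1, 1)

Row-insert the values π_1, π_2, … into P one at a time, bumping the leftmost entry strictly greater than the inserted value down to the next row. The recording tableau Q records, in position (i, j), the step at which that cell was added to P.
  Insert 1 (step 1): P = [1];  Q = [1]
  Insert 7 (step 2): P = [1, 7];  Q = [1, 2]
  Insert 5 (step 3): P = [1, 5] / [7];  Q = [1, 2] / [3]
  Insert 3 (step 4): P = [1, 3] / [5] / [7];  Q = [1, 2] / [3] / [4]
  Insert 6 (step 5): P = [1, 3, 6] / [5] / [7];  Q = [1, 2, 5] / [3] / [4]
  Insert 4 (step 6): P = [1, 3, 4] / [5, 6] / [7];  Q = [1, 2, 5] / [3, 6] / [4]
  Insert 2 (step 7): P = [1, 2, 4] / [3, 6] / [5] / [7];  Q = [1, 2, 5] / [3, 6] / [4] / [7]
Final shape: (3, 2, 1, 1).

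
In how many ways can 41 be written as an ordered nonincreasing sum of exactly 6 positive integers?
p(41, 6 parts) = 2172

Partitions of n into exactly k parts are in bijection with partitions of n − k into at most k parts (subtract 1 from each part). So p(41, exactly 6) = p(35, parts ≤ 6). Computing via the recurrence p(m, j) = p(m, j−1) + p(m−j, j) gives 2172.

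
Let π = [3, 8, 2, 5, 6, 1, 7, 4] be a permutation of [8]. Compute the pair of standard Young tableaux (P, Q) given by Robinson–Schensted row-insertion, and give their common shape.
P = [1, 4, 6, 7] / [2, 5] / [3, 8];  Q = [1, 2, 5, 7] / [3, 4] / [6, 8];  common shape = (4, 2, 2)

Row-insert the values π_1, π_2, … into P one at a time, bumping the leftmost entry strictly greater than the inserted value down to the next row. The recording tableau Q records, in position (i, j), the step at which that cell was added to P.
  Insert 3 (step 1): P = [3];  Q = [1]
  Insert 8 (step 2): P = [3, 8];  Q = [1, 2]
  Insert 2 (step 3): P = [2, 8] / [3];  Q = [1, 2] / [3]
  Insert 5 (step 4): P = [2, 5] / [3, 8];  Q = [1, 2] / [3, 4]
  Insert 6 (step 5): P = [2, 5, 6] / [3, 8];  Q = [1, 2, 5] / [3, 4]
  Insert 1 (step 6): P = [1, 5, 6] / [2, 8] / [3];  Q = [1, 2, 5] / [3, 4] / [6]
  Insert 7 (step 7): P = [1, 5, 6, 7] / [2, 8] / [3];  Q = [1, 2, 5, 7] / [3, 4] / [6]
  Insert 4 (step 8): P = [1, 4, 6, 7] / [2, 5] / [3, 8];  Q = [1, 2, 5, 7] / [3, 4] / [6, 8]
Final shape: (4, 2, 2).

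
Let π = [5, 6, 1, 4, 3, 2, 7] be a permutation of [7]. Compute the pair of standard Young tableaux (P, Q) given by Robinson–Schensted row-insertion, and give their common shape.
P = [1, 2, 7] / [3, 6] / [4] / [5];  Q = [1, 2, 7] / [3, 4] / [5] / [6];  common shape = (3, 2, 1, 1)

Row-insert the values π_1, π_2, … into P one at a time, bumping the leftmost entry strictly greater than the inserted value down to the next row. The recording tableau Q records, in position (i, j), the step at which that cell was added to P.
  Insert 5 (step 1): P = [5];  Q = [1]
  Insert 6 (step 2): P = [5, 6];  Q = [1, 2]
  Insert 1 (step 3): P = [1, 6] / [5];  Q = [1, 2] / [3]
  Insert 4 (step 4): P = [1, 4] / [5, 6];  Q = [1, 2] / [3, 4]
  Insert 3 (step 5): P = [1, 3] / [4, 6] / [5];  Q = [1, 2] / [3, 4] / [5]
  Insert 2 (step 6): P = [1, 2] / [3, 6] / [4] / [5];  Q = [1, 2] / [3, 4] / [5] / [6]
  Insert 7 (step 7): P = [1, 2, 7] / [3, 6] / [4] / [5];  Q = [1, 2, 7] / [3, 4] / [5] / [6]
Final shape: (3, 2, 1, 1).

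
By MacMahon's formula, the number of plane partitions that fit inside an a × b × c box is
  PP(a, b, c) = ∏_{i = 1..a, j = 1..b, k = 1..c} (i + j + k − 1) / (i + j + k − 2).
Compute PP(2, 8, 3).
PP(2, 8, 3) = 9075

Evaluate the triple product over i = 1..2, j = 1..8, k = 1..3. The factors are (2/1) · (3/2) · (4/3) · (3/2) · (4/3) · (5/4) · (4/3) · (5/4) · … (48 factors total). The numerators and denominators telescope so the product is an integer; carrying out the multiplication exactly gives PP(2, 8, 3) = 9075.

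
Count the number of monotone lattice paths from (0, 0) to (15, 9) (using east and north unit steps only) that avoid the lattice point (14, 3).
Number of paths = 1302744

Total paths from (0, 0) to (15, 9): C(24, 15) = 1307504. Paths through (14, 3): (paths (0, 0) → (14, 3)) × (paths (14, 3) → (15, 9)) = C(17, 14) · C(7, 1) = 680 · 7 = 4760. Avoidance count = 1307504 − 4760 = 1302744.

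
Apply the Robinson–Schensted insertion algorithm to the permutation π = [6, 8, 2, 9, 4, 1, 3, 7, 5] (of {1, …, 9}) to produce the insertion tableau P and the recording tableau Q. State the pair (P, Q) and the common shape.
P = [1, 3, 5] / [2, 4, 7] / [6, 8, 9];  Q = [1, 2, 4] / [3, 5, 8] / [6, 7, 9];  common shape = (3, 3, 3)

Row-insert the values π_1, π_2, … into P one at a time, bumping the leftmost entry strictly greater than the inserted value down to the next row. The recording tableau Q records, in position (i, j), the step at which that cell was added to P.
  Insert 6 (step 1): P = [6];  Q = [1]
  Insert 8 (step 2): P = [6, 8];  Q = [1, 2]
  Insert 2 (step 3): P = [2, 8] / [6];  Q = [1, 2] / [3]
  Insert 9 (step 4): P = [2, 8, 9] / [6];  Q = [1, 2, 4] / [3]
  Insert 4 (step 5): P = [2, 4, 9] / [6, 8];  Q = [1, 2, 4] / [3, 5]
  Insert 1 (step 6): P = [1, 4, 9] / [2, 8] / [6];  Q = [1, 2, 4] / [3, 5] / [6]
  Insert 3 (step 7): P = [1, 3, 9] / [2, 4] / [6, 8];  Q = [1, 2, 4] / [3, 5] / [6, 7]
  Insert 7 (step 8): P = [1, 3, 7] / [2, 4, 9] / [6, 8];  Q = [1, 2, 4] / [3, 5, 8] / [6, 7]
  Insert 5 (step 9): P = [1, 3, 5] / [2, 4, 7] / [6, 8, 9];  Q = [1, 2, 4] / [3, 5, 8] / [6, 7, 9]
Final shape: (3, 3, 3).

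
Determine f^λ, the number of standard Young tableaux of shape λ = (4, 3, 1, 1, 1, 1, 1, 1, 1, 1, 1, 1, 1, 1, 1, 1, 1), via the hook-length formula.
# SYT of shape (4, 3, 1, 1, 1, 1, 1, 1, 1, 1, 1, 1, 1, 1, 1, 1, 1) = 99484

Hook-length formula: f^λ = n! / Π hook(c), product over all cells c of the Young diagram. For λ = (4, 3, 1, 1, 1, 1, 1, 1, 1, 1, 1, 1, 1, 1, 1, 1, 1), n = 22 boxes. Hook lengths by row (left-to-right, top-to-bottom): [20, 4, 3, 1]; [18, 2, 1]; [15]; [14]; [13]; [12]; [11]; [10]; [9]; [8]; [7]; [6]; [5]; [4]; [3]; [2]; [1]. Product of hooks = 11298306539520000. So f^λ = 22! / 11298306539520000 = 1124000727777607680000 / 11298306539520000 = 99484.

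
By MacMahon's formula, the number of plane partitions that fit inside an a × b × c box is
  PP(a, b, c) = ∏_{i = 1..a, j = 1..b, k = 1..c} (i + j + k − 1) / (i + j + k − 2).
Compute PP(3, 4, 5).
PP(3, 4, 5) = 116424

Evaluate the triple product over i = 1..3, j = 1..4, k = 1..5. The factors are (2/1) · (3/2) · (4/3) · (5/4) · (6/5) · (3/2) · (4/3) · (5/4) · … (60 factors total). The numerators and denominators telescope so the product is an integer; carrying out the multiplication exactly gives PP(3, 4, 5) = 116424.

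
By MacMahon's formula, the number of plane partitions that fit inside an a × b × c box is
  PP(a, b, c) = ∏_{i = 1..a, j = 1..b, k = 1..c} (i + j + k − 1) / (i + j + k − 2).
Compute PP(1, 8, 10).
PP(1, 8, 10) = 43758

Evaluate the triple product over i = 1..1, j = 1..8, k = 1..10. The factors are (2/1) · (3/2) · (4/3) · (5/4) · (6/5) · (7/6) · (8/7) · (9/8) · … (80 factors total). The numerators and denominators telescope so the product is an integer; carrying out the multiplication exactly gives PP(1, 8, 10) = 43758.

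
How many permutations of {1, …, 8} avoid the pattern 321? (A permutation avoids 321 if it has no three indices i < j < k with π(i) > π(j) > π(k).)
C_8 = 1430

These 321-avoiding permutations are counted by the Catalan number C_n = (1/(n + 1)) · C(2n, n). For n = 8: C_8 = (1/9) · C(16, 8) = 12870/9 = 1430.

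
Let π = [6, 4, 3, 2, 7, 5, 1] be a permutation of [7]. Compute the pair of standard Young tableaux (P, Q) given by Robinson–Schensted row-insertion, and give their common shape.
P = [1, 5] / [2, 7] / [3] / [4] / [6];  Q = [1, 5] / [2, 6] / [3] / [4] / [7];  common shape = (2, 2, 1, 1, 1)

Row-insert the values π_1, π_2, … into P one at a time, bumping the leftmost entry strictly greater than the inserted value down to the next row. The recording tableau Q records, in position (i, j), the step at which that cell was added to P.
  Insert 6 (step 1): P = [6];  Q = [1]
  Insert 4 (step 2): P = [4] / [6];  Q = [1] / [2]
  Insert 3 (step 3): P = [3] / [4] / [6];  Q = [1] / [2] / [3]
  Insert 2 (step 4): P = [2] / [3] / [4] / [6];  Q = [1] / [2] / [3] / [4]
  Insert 7 (step 5): P = [2, 7] / [3] / [4] / [6];  Q = [1, 5] / [2] / [3] / [4]
  Insert 5 (step 6): P = [2, 5] / [3, 7] / [4] / [6];  Q = [1, 5] / [2, 6] / [3] / [4]
  Insert 1 (step 7): P = [1, 5] / [2, 7] / [3] / [4] / [6];  Q = [1, 5] / [2, 6] / [3] / [4] / [7]
Final shape: (2, 2, 1, 1, 1).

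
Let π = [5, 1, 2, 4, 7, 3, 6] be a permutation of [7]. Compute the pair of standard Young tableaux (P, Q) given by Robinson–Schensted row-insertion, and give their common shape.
P = [1, 2, 3, 6] / [4, 7] / [5];  Q = [1, 3, 4, 5] / [2, 7] / [6];  common shape = (4, 2, 1)

Row-insert the values π_1, π_2, … into P one at a time, bumping the leftmost entry strictly greater than the inserted value down to the next row. The recording tableau Q records, in position (i, j), the step at which that cell was added to P.
  Insert 5 (step 1): P = [5];  Q = [1]
  Insert 1 (step 2): P = [1] / [5];  Q = [1] / [2]
  Insert 2 (step 3): P = [1, 2] / [5];  Q = [1, 3] / [2]
  Insert 4 (step 4): P = [1, 2, 4] / [5];  Q = [1, 3, 4] / [2]
  Insert 7 (step 5): P = [1, 2, 4, 7] / [5];  Q = [1, 3, 4, 5] / [2]
  Insert 3 (step 6): P = [1, 2, 3, 7] / [4] / [5];  Q = [1, 3, 4, 5] / [2] / [6]
  Insert 6 (step 7): P = [1, 2, 3, 6] / [4, 7] / [5];  Q = [1, 3, 4, 5] / [2, 7] / [6]
Final shape: (4, 2, 1).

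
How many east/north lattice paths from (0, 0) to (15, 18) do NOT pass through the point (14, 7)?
Number of paths = 1035762960

Total paths from (0, 0) to (15, 18): C(33, 15) = 1037158320. Paths through (14, 7): (paths (0, 0) → (14, 7)) × (paths (14, 7) → (15, 18)) = C(21, 14) · C(12, 1) = 116280 · 12 = 1395360. Avoidance count = 1037158320 − 1395360 = 1035762960.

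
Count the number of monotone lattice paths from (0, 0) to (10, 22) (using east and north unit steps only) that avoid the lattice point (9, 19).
Number of paths = 36884640

Total paths from (0, 0) to (10, 22): C(32, 10) = 64512240. Paths through (9, 19): (paths (0, 0) → (9, 19)) × (paths (9, 19) → (10, 22)) = C(28, 9) · C(4, 1) = 6906900 · 4 = 27627600. Avoidance count = 64512240 − 27627600 = 36884640.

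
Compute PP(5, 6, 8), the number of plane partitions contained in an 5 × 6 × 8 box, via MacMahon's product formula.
PP(5, 6, 8) = 7997986868872

Evaluate the triple product over i = 1..5, j = 1..6, k = 1..8. The factors are (2/1) · (3/2) · (4/3) · (5/4) · (6/5) · (7/6) · (8/7) · (9/8) · … (240 factors total). The numerators and denominators telescope so the product is an integer; carrying out the multiplication exactly gives PP(5, 6, 8) = 7997986868872.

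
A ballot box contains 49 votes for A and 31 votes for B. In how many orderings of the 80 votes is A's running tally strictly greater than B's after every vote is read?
Strict-lead orderings = 3219464226353390369640

Total orderings of the 80 votes with 49 for A: C(80, 49) = 14308729894903957198400. By the Bertrand ballot formula (Cycle Lemma / reflection principle), the number of orderings in which A is strictly ahead of B throughout is (p − q)/(p + q) · C(p + q, p) = (49 − 31)/(49 + 31) · 14308729894903957198400 = 3219464226353390369640.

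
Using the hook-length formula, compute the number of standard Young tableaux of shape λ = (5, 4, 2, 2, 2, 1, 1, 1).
# SYT of shape (5, 4, 2, 2, 2, 1, 1, 1) = 6126120

Hook-length formula: f^λ = n! / Π hook(c), product over all cells c of the Young diagram. For λ = (5, 4, 2, 2, 2, 1, 1, 1), n = 18 boxes. Hook lengths by row (left-to-right, top-to-bottom): [12, 8, 4, 3, 1]; [10, 6, 2, 1]; [7, 3]; [6, 2]; [5, 1]; [3]; [2]; [1]. Product of hooks = 1045094400. So f^λ = 18! / 1045094400 = 6402373705728000 / 1045094400 = 6126120.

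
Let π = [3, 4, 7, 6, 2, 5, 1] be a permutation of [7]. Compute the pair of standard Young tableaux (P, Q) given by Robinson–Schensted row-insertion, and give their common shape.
P = [1, 4, 5] / [2, 6] / [3] / [7];  Q = [1, 2, 3] / [4, 6] / [5] / [7];  common shape = (3, 2, 1, 1)

Row-insert the values π_1, π_2, … into P one at a time, bumping the leftmost entry strictly greater than the inserted value down to the next row. The recording tableau Q records, in position (i, j), the step at which that cell was added to P.
  Insert 3 (step 1): P = [3];  Q = [1]
  Insert 4 (step 2): P = [3, 4];  Q = [1, 2]
  Insert 7 (step 3): P = [3, 4, 7];  Q = [1, 2, 3]
  Insert 6 (step 4): P = [3, 4, 6] / [7];  Q = [1, 2, 3] / [4]
  Insert 2 (step 5): P = [2, 4, 6] / [3] / [7];  Q = [1, 2, 3] / [4] / [5]
  Insert 5 (step 6): P = [2, 4, 5] / [3, 6] / [7];  Q = [1, 2, 3] / [4, 6] / [5]
  Insert 1 (step 7): P = [1, 4, 5] / [2, 6] / [3] / [7];  Q = [1, 2, 3] / [4, 6] / [5] / [7]
Final shape: (3, 2, 1, 1).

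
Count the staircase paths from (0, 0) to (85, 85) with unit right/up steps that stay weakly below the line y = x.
C_85 = 1063353702922273835973036658043476458723103404520

These NE paths below the diagonal are counted by the Catalan number C_n = (1/(n + 1)) · C(2n, n). For n = 85: C_85 = (1/86) · C(170, 85) = 91448418451315549893681152591738975450186892788720/86 = 1063353702922273835973036658043476458723103404520.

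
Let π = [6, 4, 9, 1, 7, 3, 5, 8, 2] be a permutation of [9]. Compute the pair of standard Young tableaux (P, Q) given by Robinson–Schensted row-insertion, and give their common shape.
P = [1, 2, 5, 8] / [3, 7] / [4, 9] / [6];  Q = [1, 3, 7, 8] / [2, 5] / [4, 6] / [9];  common shape = (4, 2, 2, 1)

Row-insert the values π_1, π_2, … into P one at a time, bumping the leftmost entry strictly greater than the inserted value down to the next row. The recording tableau Q records, in position (i, j), the step at which that cell was added to P.
  Insert 6 (step 1): P = [6];  Q = [1]
  Insert 4 (step 2): P = [4] / [6];  Q = [1] / [2]
  Insert 9 (step 3): P = [4, 9] / [6];  Q = [1, 3] / [2]
  Insert 1 (step 4): P = [1, 9] / [4] / [6];  Q = [1, 3] / [2] / [4]
  Insert 7 (step 5): P = [1, 7] / [4, 9] / [6];  Q = [1, 3] / [2, 5] / [4]
  Insert 3 (step 6): P = [1, 3] / [4, 7] / [6, 9];  Q = [1, 3] / [2, 5] / [4, 6]
  Insert 5 (step 7): P = [1, 3, 5] / [4, 7] / [6, 9];  Q = [1, 3, 7] / [2, 5] / [4, 6]
  Insert 8 (step 8): P = [1, 3, 5, 8] / [4, 7] / [6, 9];  Q = [1, 3, 7, 8] / [2, 5] / [4, 6]
  Insert 2 (step 9): P = [1, 2, 5, 8] / [3, 7] / [4, 9] / [6];  Q = [1, 3, 7, 8] / [2, 5] / [4, 6] / [9]
Final shape: (4, 2, 2, 1).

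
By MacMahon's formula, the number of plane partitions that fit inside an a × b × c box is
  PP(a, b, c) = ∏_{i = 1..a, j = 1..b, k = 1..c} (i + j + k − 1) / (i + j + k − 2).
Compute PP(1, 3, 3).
PP(1, 3, 3) = 20

Evaluate the triple product over i = 1..1, j = 1..3, k = 1..3. The factors are (2/1) · (3/2) · (4/3) · (3/2) · (4/3) · (5/4) · (4/3) · (5/4) · … (9 factors total). The numerators and denominators telescope so the product is an integer; carrying out the multiplication exactly gives PP(1, 3, 3) = 20.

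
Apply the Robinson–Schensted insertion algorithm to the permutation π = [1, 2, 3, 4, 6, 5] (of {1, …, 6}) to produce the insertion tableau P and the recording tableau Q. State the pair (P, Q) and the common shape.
P = [1, 2, 3, 4, 5] / [6];  Q = [1, 2, 3, 4, 5] / [6];  common shape = (5, 1)

Row-insert the values π_1, π_2, … into P one at a time, bumping the leftmost entry strictly greater than the inserted value down to the next row. The recording tableau Q records, in position (i, j), the step at which that cell was added to P.
  Insert 1 (step 1): P = [1];  Q = [1]
  Insert 2 (step 2): P = [1, 2];  Q = [1, 2]
  Insert 3 (step 3): P = [1, 2, 3];  Q = [1, 2, 3]
  Insert 4 (step 4): P = [1, 2, 3, 4];  Q = [1, 2, 3, 4]
  Insert 6 (step 5): P = [1, 2, 3, 4, 6];  Q = [1, 2, 3, 4, 5]
  Insert 5 (step 6): P = [1, 2, 3, 4, 5] / [6];  Q = [1, 2, 3, 4, 5] / [6]
Final shape: (5, 1).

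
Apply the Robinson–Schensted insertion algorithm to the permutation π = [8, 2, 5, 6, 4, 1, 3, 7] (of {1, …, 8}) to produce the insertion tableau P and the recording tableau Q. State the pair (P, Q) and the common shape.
P = [1, 3, 6, 7] / [2, 4] / [5] / [8];  Q = [1, 3, 4, 8] / [2, 7] / [5] / [6];  common shape = (4, 2, 1, 1)

Row-insert the values π_1, π_2, … into P one at a time, bumping the leftmost entry strictly greater than the inserted value down to the next row. The recording tableau Q records, in position (i, j), the step at which that cell was added to P.
  Insert 8 (step 1): P = [8];  Q = [1]
  Insert 2 (step 2): P = [2] / [8];  Q = [1] / [2]
  Insert 5 (step 3): P = [2, 5] / [8];  Q = [1, 3] / [2]
  Insert 6 (step 4): P = [2, 5, 6] / [8];  Q = [1, 3, 4] / [2]
  Insert 4 (step 5): P = [2, 4, 6] / [5] / [8];  Q = [1, 3, 4] / [2] / [5]
  Insert 1 (step 6): P = [1, 4, 6] / [2] / [5] / [8];  Q = [1, 3, 4] / [2] / [5] / [6]
  Insert 3 (step 7): P = [1, 3, 6] / [2, 4] / [5] / [8];  Q = [1, 3, 4] / [2, 7] / [5] / [6]
  Insert 7 (step 8): P = [1, 3, 6, 7] / [2, 4] / [5] / [8];  Q = [1, 3, 4, 8] / [2, 7] / [5] / [6]
Final shape: (4, 2, 1, 1).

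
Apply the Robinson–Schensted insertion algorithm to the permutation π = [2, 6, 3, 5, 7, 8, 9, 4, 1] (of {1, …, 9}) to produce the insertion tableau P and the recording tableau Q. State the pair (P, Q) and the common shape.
P = [1, 3, 4, 7, 8, 9] / [2] / [5] / [6];  Q = [1, 2, 4, 5, 6, 7] / [3] / [8] / [9];  common shape = (6, 1, 1, 1)

Row-insert the values π_1, π_2, … into P one at a time, bumping the leftmost entry strictly greater than the inserted value down to the next row. The recording tableau Q records, in position (i, j), the step at which that cell was added to P.
  Insert 2 (step 1): P = [2];  Q = [1]
  Insert 6 (step 2): P = [2, 6];  Q = [1, 2]
  Insert 3 (step 3): P = [2, 3] / [6];  Q = [1, 2] / [3]
  Insert 5 (step 4): P = [2, 3, 5] / [6];  Q = [1, 2, 4] / [3]
  Insert 7 (step 5): P = [2, 3, 5, 7] / [6];  Q = [1, 2, 4, 5] / [3]
  Insert 8 (step 6): P = [2, 3, 5, 7, 8] / [6];  Q = [1, 2, 4, 5, 6] / [3]
  Insert 9 (step 7): P = [2, 3, 5, 7, 8, 9] / [6];  Q = [1, 2, 4, 5, 6, 7] / [3]
  Insert 4 (step 8): P = [2, 3, 4, 7, 8, 9] / [5] / [6];  Q = [1, 2, 4, 5, 6, 7] / [3] / [8]
  Insert 1 (step 9): P = [1, 3, 4, 7, 8, 9] / [2] / [5] / [6];  Q = [1, 2, 4, 5, 6, 7] / [3] / [8] / [9]
Final shape: (6, 1, 1, 1).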